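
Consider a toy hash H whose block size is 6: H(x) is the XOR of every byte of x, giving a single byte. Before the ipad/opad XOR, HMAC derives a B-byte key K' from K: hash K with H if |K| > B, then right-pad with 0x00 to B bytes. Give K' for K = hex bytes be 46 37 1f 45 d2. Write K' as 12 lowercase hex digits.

Key hex bytes be 46 37 1f 45 d2 is exactly B = 6 bytes: K' = be 46 37 1f 45 d2.

be46371f45d2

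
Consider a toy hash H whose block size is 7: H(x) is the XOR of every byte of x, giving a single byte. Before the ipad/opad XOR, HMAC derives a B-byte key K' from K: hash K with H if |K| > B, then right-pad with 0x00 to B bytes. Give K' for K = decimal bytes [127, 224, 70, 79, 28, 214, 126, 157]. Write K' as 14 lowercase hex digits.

|K| = 8 > B = 7, so first hash the key.
H(K): XOR 7f⊕e0⊕46⊕4f⊕1c⊕d6⊕7e⊕9d = bf.
Zero-pad H(K) = bf to 7 bytes: K' = bf 00 00 00 00 00 00.

bf000000000000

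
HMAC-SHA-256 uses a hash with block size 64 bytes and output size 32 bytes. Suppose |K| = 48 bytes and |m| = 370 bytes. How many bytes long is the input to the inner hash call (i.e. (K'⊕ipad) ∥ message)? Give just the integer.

Key is 48 ≤ 64 bytes, zero-padded: |K'| = 64.
Inner input = (K'⊕ipad) ∥ m → 64 + 370 = 434 bytes.

434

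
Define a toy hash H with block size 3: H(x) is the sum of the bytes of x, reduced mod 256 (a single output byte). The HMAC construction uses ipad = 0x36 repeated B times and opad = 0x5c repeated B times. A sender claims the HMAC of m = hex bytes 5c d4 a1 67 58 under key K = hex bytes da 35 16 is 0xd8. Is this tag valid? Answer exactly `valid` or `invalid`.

Key hex bytes da 35 16 is exactly B = 3 bytes: K' = da 35 16.
K' ⊕ ipad = ec 03 20; K' ⊕ opad = 86 69 4a.
Inner hash: sum = 236+3+32+92+212+161+103+88 = 927; mod 256 = 159 → 9f.
Outer hash (recomputed tag): sum = 134+105+74+159 = 472; mod 256 = 216 → d8.
Recomputed tag = d8; claimed = d8 → match.

valid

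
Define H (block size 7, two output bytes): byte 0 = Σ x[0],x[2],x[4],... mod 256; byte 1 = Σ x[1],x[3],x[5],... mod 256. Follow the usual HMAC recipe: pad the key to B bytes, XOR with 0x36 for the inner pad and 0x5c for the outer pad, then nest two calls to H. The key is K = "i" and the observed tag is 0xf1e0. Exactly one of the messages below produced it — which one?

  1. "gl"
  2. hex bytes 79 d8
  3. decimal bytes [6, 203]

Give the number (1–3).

3

Key "i" = 69 is 1 byte ≤ B = 7; zero-pad to 7 bytes: K' = 69 00 00 00 00 00 00.
K' ⊕ ipad = 5f 36 36 36 36 36 36; K' ⊕ opad = 35 5c 5c 5c 5c 5c 5c.
m1: inner = H(5f 36 36 36 36 36 36 67 6c) = 6d 09; tag = H(35 5c 5c 5c 5c 5c 5c 6d 09) = 5281
m2: inner = H(5f 36 36 36 36 36 36 79 d8) = d9 1b; tag = H(35 5c 5c 5c 5c 5c 5c d9 1b) = 64ed
m3: inner = H(5f 36 36 36 36 36 36 06 cb) = cc a8; tag = H(35 5c 5c 5c 5c 5c 5c cc a8) = f1e0 ← matches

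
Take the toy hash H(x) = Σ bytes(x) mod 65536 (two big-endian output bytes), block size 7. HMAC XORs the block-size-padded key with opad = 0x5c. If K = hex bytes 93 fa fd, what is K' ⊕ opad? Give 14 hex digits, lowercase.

cfa6a15c5c5c5c

Key hex bytes 93 fa fd is 3 bytes ≤ B = 7; zero-pad to 7 bytes: K' = 93 fa fd 00 00 00 00.
XOR each byte with 0x5c: 93⊕5c=cf, fa⊕5c=a6, fd⊕5c=a1, 00⊕5c=5c, 00⊕5c=5c, 00⊕5c=5c, 00⊕5c=5c.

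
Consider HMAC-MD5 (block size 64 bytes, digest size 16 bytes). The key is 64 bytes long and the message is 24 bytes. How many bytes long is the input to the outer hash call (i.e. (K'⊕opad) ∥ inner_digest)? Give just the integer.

Key is 64 ≤ 64 bytes, zero-padded: |K'| = 64.
Outer input = (K'⊕opad) ∥ H(inner) → 64 + 16 = 80 bytes.

80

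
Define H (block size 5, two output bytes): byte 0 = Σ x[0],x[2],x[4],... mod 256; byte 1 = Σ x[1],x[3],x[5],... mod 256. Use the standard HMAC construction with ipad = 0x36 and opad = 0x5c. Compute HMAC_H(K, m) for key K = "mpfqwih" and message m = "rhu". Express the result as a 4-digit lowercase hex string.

Key "mpfqwih" = 6d 70 66 71 77 69 68 is 7 bytes > B = 5, so hash it first: H(key) = b2 4a, then zero-pad to 5 bytes: K' = b2 4a 00 00 00.
K' ⊕ ipad = 84 7c 36 36 36.  K' ⊕ opad = ee 16 5c 5c 5c.
Inner input = (K'⊕ipad) ∥ m = 84 7c 36 36 36 ∥ 72 68 75.
Inner hash: even-index sum = 344 mod 256 = 88; odd-index sum = 409 mod 256 = 153 → 58 99.
Outer input = (K'⊕opad) ∥ inner = ee 16 5c 5c 5c ∥ 58 99.
Outer hash (tag): even-index sum = 575 mod 256 = 63; odd-index sum = 202 mod 256 = 202 → 3f ca.

3fca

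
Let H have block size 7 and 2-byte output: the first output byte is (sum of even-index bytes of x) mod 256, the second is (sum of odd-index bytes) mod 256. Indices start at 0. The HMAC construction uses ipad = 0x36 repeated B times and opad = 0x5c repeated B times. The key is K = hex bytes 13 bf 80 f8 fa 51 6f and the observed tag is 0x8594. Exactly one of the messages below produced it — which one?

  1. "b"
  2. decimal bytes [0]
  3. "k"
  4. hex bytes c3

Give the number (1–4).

Key hex bytes 13 bf 80 f8 fa 51 6f is exactly B = 7 bytes: K' = 13 bf 80 f8 fa 51 6f.
K' ⊕ ipad = 25 89 b6 ce cc 67 59; K' ⊕ opad = 4f e3 dc a4 a6 0d 33.
m1: inner = H(25 89 b6 ce cc 67 59 62) = 00 20; tag = H(4f e3 dc a4 a6 0d 33 00 20) = 2494
m2: inner = H(25 89 b6 ce cc 67 59 00) = 00 be; tag = H(4f e3 dc a4 a6 0d 33 00 be) = c294
m3: inner = H(25 89 b6 ce cc 67 59 6b) = 00 29; tag = H(4f e3 dc a4 a6 0d 33 00 29) = 2d94
m4: inner = H(25 89 b6 ce cc 67 59 c3) = 00 81; tag = H(4f e3 dc a4 a6 0d 33 00 81) = 8594 ← matches

4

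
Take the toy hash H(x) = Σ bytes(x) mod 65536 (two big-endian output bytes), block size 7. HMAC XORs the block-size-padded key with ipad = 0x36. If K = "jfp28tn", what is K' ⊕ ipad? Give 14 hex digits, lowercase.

5c5046040e4258

Key "jfp28tn" = 6a 66 70 32 38 74 6e is exactly B = 7 bytes: K' = 6a 66 70 32 38 74 6e.
XOR each byte with 0x36: 6a⊕36=5c, 66⊕36=50, 70⊕36=46, 32⊕36=04, 38⊕36=0e, 74⊕36=42, 6e⊕36=58.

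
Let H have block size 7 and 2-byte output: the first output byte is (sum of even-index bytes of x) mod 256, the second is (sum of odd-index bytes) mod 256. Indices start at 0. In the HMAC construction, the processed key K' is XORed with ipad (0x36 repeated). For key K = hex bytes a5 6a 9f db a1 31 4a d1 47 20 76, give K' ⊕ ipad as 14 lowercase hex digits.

da513636363636

Key hex bytes a5 6a 9f db a1 31 4a d1 47 20 76 is 11 bytes > B = 7, so hash it first: H(key) = ec 67, then zero-pad to 7 bytes: K' = ec 67 00 00 00 00 00.
XOR each byte with 0x36: ec⊕36=da, 67⊕36=51, 00⊕36=36, 00⊕36=36, 00⊕36=36, 00⊕36=36, 00⊕36=36.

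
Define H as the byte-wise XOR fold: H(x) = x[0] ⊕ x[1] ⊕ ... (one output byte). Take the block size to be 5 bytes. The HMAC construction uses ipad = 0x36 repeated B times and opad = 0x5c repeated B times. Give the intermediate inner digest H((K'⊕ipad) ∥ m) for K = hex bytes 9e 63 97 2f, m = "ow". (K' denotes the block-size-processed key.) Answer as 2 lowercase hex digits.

6b

Key hex bytes 9e 63 97 2f is 4 bytes ≤ B = 5; zero-pad to 5 bytes: K' = 9e 63 97 2f 00.
K' ⊕ ipad = a8 55 a1 19 36.
Inner input = a8 55 a1 19 36 ∥ 6f 77.
Inner hash: XOR a8⊕55⊕a1⊕19⊕36⊕6f⊕77 = 6b.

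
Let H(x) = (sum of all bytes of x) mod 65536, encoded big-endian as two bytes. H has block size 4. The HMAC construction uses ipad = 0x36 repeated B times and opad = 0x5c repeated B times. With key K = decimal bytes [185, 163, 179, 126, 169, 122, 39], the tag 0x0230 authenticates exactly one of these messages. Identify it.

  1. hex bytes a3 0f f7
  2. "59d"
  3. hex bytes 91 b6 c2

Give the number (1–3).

3

Key decimal bytes [185, 163, 179, 126, 169, 122, 39] = b9 a3 b3 7e a9 7a 27 is 7 bytes > B = 4, so hash it first: H(key) = 03 d7, then zero-pad to 4 bytes: K' = 03 d7 00 00.
K' ⊕ ipad = 35 e1 36 36; K' ⊕ opad = 5f 8b 5c 5c.
m1: inner = H(35 e1 36 36 a3 0f f7) = 03 2b; tag = H(5f 8b 5c 5c 03 2b) = 01d0
m2: inner = H(35 e1 36 36 35 39 64) = 02 54; tag = H(5f 8b 5c 5c 02 54) = 01f8
m3: inner = H(35 e1 36 36 91 b6 c2) = 03 8b; tag = H(5f 8b 5c 5c 03 8b) = 0230 ← matches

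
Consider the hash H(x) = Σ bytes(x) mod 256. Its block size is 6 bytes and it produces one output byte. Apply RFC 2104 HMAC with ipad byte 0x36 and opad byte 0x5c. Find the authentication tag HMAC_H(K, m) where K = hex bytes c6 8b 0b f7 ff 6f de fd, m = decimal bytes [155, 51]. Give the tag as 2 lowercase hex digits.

12

Key hex bytes c6 8b 0b f7 ff 6f de fd is 8 bytes > B = 6, so hash it first: H(key) = 9c, then zero-pad to 6 bytes: K' = 9c 00 00 00 00 00.
K' ⊕ ipad = aa 36 36 36 36 36.  K' ⊕ opad = c0 5c 5c 5c 5c 5c.
Inner input = (K'⊕ipad) ∥ m = aa 36 36 36 36 36 ∥ 9b 33.
Inner hash: sum = 170+54+54+54+54+54+155+51 = 646; mod 256 = 134 → 86.
Outer input = (K'⊕opad) ∥ inner = c0 5c 5c 5c 5c 5c ∥ 86.
Outer hash (tag): sum = 192+92+92+92+92+92+134 = 786; mod 256 = 18 → 12.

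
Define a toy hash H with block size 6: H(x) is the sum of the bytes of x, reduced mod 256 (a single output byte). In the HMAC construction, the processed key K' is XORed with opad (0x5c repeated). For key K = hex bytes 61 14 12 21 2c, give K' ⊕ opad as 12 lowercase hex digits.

3d484e7d705c

Key hex bytes 61 14 12 21 2c is 5 bytes ≤ B = 6; zero-pad to 6 bytes: K' = 61 14 12 21 2c 00.
XOR each byte with 0x5c: 61⊕5c=3d, 14⊕5c=48, 12⊕5c=4e, 21⊕5c=7d, 2c⊕5c=70, 00⊕5c=5c.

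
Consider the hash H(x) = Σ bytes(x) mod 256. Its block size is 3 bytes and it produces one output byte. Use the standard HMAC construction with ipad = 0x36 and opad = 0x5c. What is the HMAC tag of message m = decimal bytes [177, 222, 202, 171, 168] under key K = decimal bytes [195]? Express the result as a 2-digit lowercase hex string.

64

Key decimal bytes [195] = c3 is 1 byte ≤ B = 3; zero-pad to 3 bytes: K' = c3 00 00.
K' ⊕ ipad = f5 36 36.  K' ⊕ opad = 9f 5c 5c.
Inner input = (K'⊕ipad) ∥ m = f5 36 36 ∥ b1 de ca ab a8.
Inner hash: sum = 245+54+54+177+222+202+171+168 = 1293; mod 256 = 13 → 0d.
Outer input = (K'⊕opad) ∥ inner = 9f 5c 5c ∥ 0d.
Outer hash (tag): sum = 159+92+92+13 = 356; mod 256 = 100 → 64.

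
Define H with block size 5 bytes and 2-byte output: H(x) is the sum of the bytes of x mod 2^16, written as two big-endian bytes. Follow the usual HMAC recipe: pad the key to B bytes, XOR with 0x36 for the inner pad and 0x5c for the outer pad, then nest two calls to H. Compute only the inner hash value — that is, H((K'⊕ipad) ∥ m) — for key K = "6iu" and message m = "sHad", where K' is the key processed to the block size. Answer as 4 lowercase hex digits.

028e

Key "6iu" = 36 69 75 is 3 bytes ≤ B = 5; zero-pad to 5 bytes: K' = 36 69 75 00 00.
K' ⊕ ipad = 00 5f 43 36 36.
Inner input = 00 5f 43 36 36 ∥ 73 48 61 64.
Inner hash: sum = 0+95+67+54+54+115+72+97+100 = 654 → 02 8e.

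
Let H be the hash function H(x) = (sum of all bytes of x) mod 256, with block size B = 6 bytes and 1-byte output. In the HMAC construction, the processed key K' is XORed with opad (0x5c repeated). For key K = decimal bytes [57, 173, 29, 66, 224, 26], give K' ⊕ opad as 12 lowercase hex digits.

Key decimal bytes [57, 173, 29, 66, 224, 26] = 39 ad 1d 42 e0 1a is exactly B = 6 bytes: K' = 39 ad 1d 42 e0 1a.
XOR each byte with 0x5c: 39⊕5c=65, ad⊕5c=f1, 1d⊕5c=41, 42⊕5c=1e, e0⊕5c=bc, 1a⊕5c=46.

65f1411ebc46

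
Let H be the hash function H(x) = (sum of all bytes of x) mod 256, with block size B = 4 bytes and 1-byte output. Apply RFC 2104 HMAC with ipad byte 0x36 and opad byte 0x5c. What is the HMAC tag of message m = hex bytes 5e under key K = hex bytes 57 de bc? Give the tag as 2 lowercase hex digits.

Key hex bytes 57 de bc is 3 bytes ≤ B = 4; zero-pad to 4 bytes: K' = 57 de bc 00.
K' ⊕ ipad = 61 e8 8a 36.  K' ⊕ opad = 0b 82 e0 5c.
Inner input = (K'⊕ipad) ∥ m = 61 e8 8a 36 ∥ 5e.
Inner hash: sum = 97+232+138+54+94 = 615; mod 256 = 103 → 67.
Outer input = (K'⊕opad) ∥ inner = 0b 82 e0 5c ∥ 67.
Outer hash (tag): sum = 11+130+224+92+103 = 560; mod 256 = 48 → 30.

30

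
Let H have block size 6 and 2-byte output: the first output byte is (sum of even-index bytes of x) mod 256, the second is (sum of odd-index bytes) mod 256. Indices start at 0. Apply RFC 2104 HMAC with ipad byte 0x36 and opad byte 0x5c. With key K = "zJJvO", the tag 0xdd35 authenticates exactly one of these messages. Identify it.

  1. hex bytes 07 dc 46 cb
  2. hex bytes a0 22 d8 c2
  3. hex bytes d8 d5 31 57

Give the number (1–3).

1

Key "zJJvO" = 7a 4a 4a 76 4f is 5 bytes ≤ B = 6; zero-pad to 6 bytes: K' = 7a 4a 4a 76 4f 00.
K' ⊕ ipad = 4c 7c 7c 40 79 36; K' ⊕ opad = 26 16 16 2a 13 5c.
m1: inner = H(4c 7c 7c 40 79 36 07 dc 46 cb) = 8e 99; tag = H(26 16 16 2a 13 5c 8e 99) = dd35 ← matches
m2: inner = H(4c 7c 7c 40 79 36 a0 22 d8 c2) = b9 d6; tag = H(26 16 16 2a 13 5c b9 d6) = 0872
m3: inner = H(4c 7c 7c 40 79 36 d8 d5 31 57) = 4a 1e; tag = H(26 16 16 2a 13 5c 4a 1e) = 99ba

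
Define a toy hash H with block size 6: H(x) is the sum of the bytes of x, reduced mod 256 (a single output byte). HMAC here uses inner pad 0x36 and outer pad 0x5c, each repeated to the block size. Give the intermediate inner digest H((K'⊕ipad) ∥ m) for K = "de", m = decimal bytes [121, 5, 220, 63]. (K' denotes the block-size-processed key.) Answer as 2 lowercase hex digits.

16

Key "de" = 64 65 is 2 bytes ≤ B = 6; zero-pad to 6 bytes: K' = 64 65 00 00 00 00.
K' ⊕ ipad = 52 53 36 36 36 36.
Inner input = 52 53 36 36 36 36 ∥ 79 05 dc 3f.
Inner hash: sum = 82+83+54+54+54+54+121+5+220+63 = 790; mod 256 = 22 → 16.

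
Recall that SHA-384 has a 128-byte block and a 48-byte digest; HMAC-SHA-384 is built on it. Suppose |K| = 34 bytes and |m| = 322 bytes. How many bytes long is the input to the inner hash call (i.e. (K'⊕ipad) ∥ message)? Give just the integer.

450

Key is 34 ≤ 128 bytes, zero-padded: |K'| = 128.
Inner input = (K'⊕ipad) ∥ m → 128 + 322 = 450 bytes.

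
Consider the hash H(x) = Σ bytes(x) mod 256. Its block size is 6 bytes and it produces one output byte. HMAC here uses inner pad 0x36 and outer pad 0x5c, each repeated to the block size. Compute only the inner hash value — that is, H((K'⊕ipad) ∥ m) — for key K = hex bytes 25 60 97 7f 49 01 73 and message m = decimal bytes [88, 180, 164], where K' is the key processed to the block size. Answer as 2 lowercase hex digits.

2c

Key hex bytes 25 60 97 7f 49 01 73 is 7 bytes > B = 6, so hash it first: H(key) = 58, then zero-pad to 6 bytes: K' = 58 00 00 00 00 00.
K' ⊕ ipad = 6e 36 36 36 36 36.
Inner input = 6e 36 36 36 36 36 ∥ 58 b4 a4.
Inner hash: sum = 110+54+54+54+54+54+88+180+164 = 812; mod 256 = 44 → 2c.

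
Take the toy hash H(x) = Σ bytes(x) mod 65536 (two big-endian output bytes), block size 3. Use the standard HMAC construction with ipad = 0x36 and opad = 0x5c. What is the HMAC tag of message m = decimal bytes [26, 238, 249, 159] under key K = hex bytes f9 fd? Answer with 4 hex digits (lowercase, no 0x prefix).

0216

Key hex bytes f9 fd is 2 bytes ≤ B = 3; zero-pad to 3 bytes: K' = f9 fd 00.
K' ⊕ ipad = cf cb 36.  K' ⊕ opad = a5 a1 5c.
Inner input = (K'⊕ipad) ∥ m = cf cb 36 ∥ 1a ee f9 9f.
Inner hash: sum = 207+203+54+26+238+249+159 = 1136 → 04 70.
Outer input = (K'⊕opad) ∥ inner = a5 a1 5c ∥ 04 70.
Outer hash (tag): sum = 165+161+92+4+112 = 534 → 02 16.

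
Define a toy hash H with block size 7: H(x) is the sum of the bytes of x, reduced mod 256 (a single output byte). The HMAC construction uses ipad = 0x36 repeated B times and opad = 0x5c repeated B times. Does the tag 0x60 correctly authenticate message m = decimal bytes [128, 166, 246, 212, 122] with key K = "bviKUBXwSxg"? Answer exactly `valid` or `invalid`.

Key "bviKUBXwSxg" = 62 76 69 4b 55 42 58 77 53 78 67 is 11 bytes > B = 7, so hash it first: H(key) = 24, then zero-pad to 7 bytes: K' = 24 00 00 00 00 00 00.
K' ⊕ ipad = 12 36 36 36 36 36 36; K' ⊕ opad = 78 5c 5c 5c 5c 5c 5c.
Inner hash: sum = 18+54+54+54+54+54+54+128+166+246+212+122 = 1216; mod 256 = 192 → c0.
Outer hash (recomputed tag): sum = 120+92+92+92+92+92+92+192 = 864; mod 256 = 96 → 60.
Recomputed tag = 60; claimed = 60 → match.

valid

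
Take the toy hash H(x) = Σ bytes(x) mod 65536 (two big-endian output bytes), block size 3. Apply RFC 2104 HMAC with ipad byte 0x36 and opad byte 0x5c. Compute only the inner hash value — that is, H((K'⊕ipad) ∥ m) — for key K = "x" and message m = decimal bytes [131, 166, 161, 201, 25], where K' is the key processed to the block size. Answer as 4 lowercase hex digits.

Key "x" = 78 is 1 byte ≤ B = 3; zero-pad to 3 bytes: K' = 78 00 00.
K' ⊕ ipad = 4e 36 36.
Inner input = 4e 36 36 ∥ 83 a6 a1 c9 19.
Inner hash: sum = 78+54+54+131+166+161+201+25 = 870 → 03 66.

0366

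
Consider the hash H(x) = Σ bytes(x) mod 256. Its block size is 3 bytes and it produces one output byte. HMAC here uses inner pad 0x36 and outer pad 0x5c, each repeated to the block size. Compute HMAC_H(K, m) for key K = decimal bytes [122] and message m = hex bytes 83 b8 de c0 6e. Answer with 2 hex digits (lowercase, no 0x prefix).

dd

Key decimal bytes [122] = 7a is 1 byte ≤ B = 3; zero-pad to 3 bytes: K' = 7a 00 00.
K' ⊕ ipad = 4c 36 36.  K' ⊕ opad = 26 5c 5c.
Inner input = (K'⊕ipad) ∥ m = 4c 36 36 ∥ 83 b8 de c0 6e.
Inner hash: sum = 76+54+54+131+184+222+192+110 = 1023; mod 256 = 255 → ff.
Outer input = (K'⊕opad) ∥ inner = 26 5c 5c ∥ ff.
Outer hash (tag): sum = 38+92+92+255 = 477; mod 256 = 221 → dd.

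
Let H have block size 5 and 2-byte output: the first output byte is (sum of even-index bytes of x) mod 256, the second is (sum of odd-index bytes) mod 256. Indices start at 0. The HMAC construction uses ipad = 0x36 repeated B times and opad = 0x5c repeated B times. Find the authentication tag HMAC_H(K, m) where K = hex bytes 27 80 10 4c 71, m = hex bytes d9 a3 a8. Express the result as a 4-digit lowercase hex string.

Key hex bytes 27 80 10 4c 71 is exactly B = 5 bytes: K' = 27 80 10 4c 71.
K' ⊕ ipad = 11 b6 26 7a 47.  K' ⊕ opad = 7b dc 4c 10 2d.
Inner input = (K'⊕ipad) ∥ m = 11 b6 26 7a 47 ∥ d9 a3 a8.
Inner hash: even-index sum = 289 mod 256 = 33; odd-index sum = 689 mod 256 = 177 → 21 b1.
Outer input = (K'⊕opad) ∥ inner = 7b dc 4c 10 2d ∥ 21 b1.
Outer hash (tag): even-index sum = 421 mod 256 = 165; odd-index sum = 269 mod 256 = 13 → a5 0d.

a50d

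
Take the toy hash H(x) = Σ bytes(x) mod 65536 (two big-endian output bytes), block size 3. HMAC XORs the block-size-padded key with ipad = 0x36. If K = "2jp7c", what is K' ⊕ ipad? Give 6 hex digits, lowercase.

Key "2jp7c" = 32 6a 70 37 63 is 5 bytes > B = 3, so hash it first: H(key) = 01 a6, then zero-pad to 3 bytes: K' = 01 a6 00.
XOR each byte with 0x36: 01⊕36=37, a6⊕36=90, 00⊕36=36.

379036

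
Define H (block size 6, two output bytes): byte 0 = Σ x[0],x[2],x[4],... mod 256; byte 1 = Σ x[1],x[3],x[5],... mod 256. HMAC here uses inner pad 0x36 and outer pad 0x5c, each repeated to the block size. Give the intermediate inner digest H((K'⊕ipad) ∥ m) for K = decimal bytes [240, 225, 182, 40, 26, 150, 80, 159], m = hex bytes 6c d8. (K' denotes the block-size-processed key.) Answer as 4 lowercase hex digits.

fe4c

Key decimal bytes [240, 225, 182, 40, 26, 150, 80, 159] = f0 e1 b6 28 1a 96 50 9f is 8 bytes > B = 6, so hash it first: H(key) = 10 3e, then zero-pad to 6 bytes: K' = 10 3e 00 00 00 00.
K' ⊕ ipad = 26 08 36 36 36 36.
Inner input = 26 08 36 36 36 36 ∥ 6c d8.
Inner hash: even-index sum = 254 mod 256 = 254; odd-index sum = 332 mod 256 = 76 → fe 4c.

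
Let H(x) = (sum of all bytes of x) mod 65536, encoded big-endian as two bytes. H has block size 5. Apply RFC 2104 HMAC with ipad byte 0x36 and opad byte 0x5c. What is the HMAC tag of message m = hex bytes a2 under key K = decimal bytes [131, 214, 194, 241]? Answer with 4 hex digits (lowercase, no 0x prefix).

033c

Key decimal bytes [131, 214, 194, 241] = 83 d6 c2 f1 is 4 bytes ≤ B = 5; zero-pad to 5 bytes: K' = 83 d6 c2 f1 00.
K' ⊕ ipad = b5 e0 f4 c7 36.  K' ⊕ opad = df 8a 9e ad 5c.
Inner input = (K'⊕ipad) ∥ m = b5 e0 f4 c7 36 ∥ a2.
Inner hash: sum = 181+224+244+199+54+162 = 1064 → 04 28.
Outer input = (K'⊕opad) ∥ inner = df 8a 9e ad 5c ∥ 04 28.
Outer hash (tag): sum = 223+138+158+173+92+4+40 = 828 → 03 3c.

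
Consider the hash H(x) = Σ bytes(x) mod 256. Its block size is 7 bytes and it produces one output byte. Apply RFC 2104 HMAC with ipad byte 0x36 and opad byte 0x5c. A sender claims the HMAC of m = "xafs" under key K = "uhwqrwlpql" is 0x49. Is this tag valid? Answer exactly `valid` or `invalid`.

Key "uhwqrwlpql" = 75 68 77 71 72 77 6c 70 71 6c is 10 bytes > B = 7, so hash it first: H(key) = 67, then zero-pad to 7 bytes: K' = 67 00 00 00 00 00 00.
K' ⊕ ipad = 51 36 36 36 36 36 36; K' ⊕ opad = 3b 5c 5c 5c 5c 5c 5c.
Inner hash: sum = 81+54+54+54+54+54+54+120+97+102+115 = 839; mod 256 = 71 → 47.
Outer hash (recomputed tag): sum = 59+92+92+92+92+92+92+71 = 682; mod 256 = 170 → aa.
Recomputed tag = aa; claimed = 49 → mismatch.

invalid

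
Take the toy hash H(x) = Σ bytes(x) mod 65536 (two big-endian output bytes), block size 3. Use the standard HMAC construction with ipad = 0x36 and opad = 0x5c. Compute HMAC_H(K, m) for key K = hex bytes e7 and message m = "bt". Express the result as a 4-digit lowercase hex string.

0188

Key hex bytes e7 is 1 byte ≤ B = 3; zero-pad to 3 bytes: K' = e7 00 00.
K' ⊕ ipad = d1 36 36.  K' ⊕ opad = bb 5c 5c.
Inner input = (K'⊕ipad) ∥ m = d1 36 36 ∥ 62 74.
Inner hash: sum = 209+54+54+98+116 = 531 → 02 13.
Outer input = (K'⊕opad) ∥ inner = bb 5c 5c ∥ 02 13.
Outer hash (tag): sum = 187+92+92+2+19 = 392 → 01 88.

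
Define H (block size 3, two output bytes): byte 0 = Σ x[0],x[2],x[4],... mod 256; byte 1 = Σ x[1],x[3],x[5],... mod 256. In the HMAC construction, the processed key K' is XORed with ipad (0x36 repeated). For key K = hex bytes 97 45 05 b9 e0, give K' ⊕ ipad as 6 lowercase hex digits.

4ac836

Key hex bytes 97 45 05 b9 e0 is 5 bytes > B = 3, so hash it first: H(key) = 7c fe, then zero-pad to 3 bytes: K' = 7c fe 00.
XOR each byte with 0x36: 7c⊕36=4a, fe⊕36=c8, 00⊕36=36.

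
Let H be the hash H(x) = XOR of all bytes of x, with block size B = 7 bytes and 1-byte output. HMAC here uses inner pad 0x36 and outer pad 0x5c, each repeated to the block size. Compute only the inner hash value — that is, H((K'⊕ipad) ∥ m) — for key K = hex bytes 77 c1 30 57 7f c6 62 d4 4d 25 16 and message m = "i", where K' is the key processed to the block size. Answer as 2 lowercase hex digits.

Key hex bytes 77 c1 30 57 7f c6 62 d4 4d 25 16 is 11 bytes > B = 7, so hash it first: H(key) = a0, then zero-pad to 7 bytes: K' = a0 00 00 00 00 00 00.
K' ⊕ ipad = 96 36 36 36 36 36 36.
Inner input = 96 36 36 36 36 36 36 ∥ 69.
Inner hash: XOR 96⊕36⊕36⊕36⊕36⊕36⊕36⊕69 = ff.

ff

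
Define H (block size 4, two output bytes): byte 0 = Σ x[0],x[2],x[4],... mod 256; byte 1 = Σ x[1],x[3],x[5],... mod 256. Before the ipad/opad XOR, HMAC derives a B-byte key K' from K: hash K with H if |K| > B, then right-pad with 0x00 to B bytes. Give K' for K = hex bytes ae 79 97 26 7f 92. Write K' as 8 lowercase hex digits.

c4310000

|K| = 6 > B = 4, so first hash the key.
H(K): even-index sum = 452 mod 256 = 196; odd-index sum = 305 mod 256 = 49 → c4 31.
Zero-pad H(K) = c4 31 to 4 bytes: K' = c4 31 00 00.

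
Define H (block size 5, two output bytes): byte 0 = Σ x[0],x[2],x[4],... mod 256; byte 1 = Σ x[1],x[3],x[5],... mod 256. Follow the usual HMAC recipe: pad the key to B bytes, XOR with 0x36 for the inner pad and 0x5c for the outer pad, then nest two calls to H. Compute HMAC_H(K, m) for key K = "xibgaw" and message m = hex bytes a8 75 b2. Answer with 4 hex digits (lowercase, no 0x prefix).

2065

Key "xibgaw" = 78 69 62 67 61 77 is 6 bytes > B = 5, so hash it first: H(key) = 3b 47, then zero-pad to 5 bytes: K' = 3b 47 00 00 00.
K' ⊕ ipad = 0d 71 36 36 36.  K' ⊕ opad = 67 1b 5c 5c 5c.
Inner input = (K'⊕ipad) ∥ m = 0d 71 36 36 36 ∥ a8 75 b2.
Inner hash: even-index sum = 238 mod 256 = 238; odd-index sum = 513 mod 256 = 1 → ee 01.
Outer input = (K'⊕opad) ∥ inner = 67 1b 5c 5c 5c ∥ ee 01.
Outer hash (tag): even-index sum = 288 mod 256 = 32; odd-index sum = 357 mod 256 = 101 → 20 65.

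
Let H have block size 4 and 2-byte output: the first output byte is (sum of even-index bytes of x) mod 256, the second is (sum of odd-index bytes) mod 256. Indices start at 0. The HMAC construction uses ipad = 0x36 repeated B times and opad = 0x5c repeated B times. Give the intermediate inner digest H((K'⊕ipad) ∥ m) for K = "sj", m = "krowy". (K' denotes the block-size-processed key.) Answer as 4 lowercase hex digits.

Key "sj" = 73 6a is 2 bytes ≤ B = 4; zero-pad to 4 bytes: K' = 73 6a 00 00.
K' ⊕ ipad = 45 5c 36 36.
Inner input = 45 5c 36 36 ∥ 6b 72 6f 77 79.
Inner hash: even-index sum = 462 mod 256 = 206; odd-index sum = 379 mod 256 = 123 → ce 7b.

ce7b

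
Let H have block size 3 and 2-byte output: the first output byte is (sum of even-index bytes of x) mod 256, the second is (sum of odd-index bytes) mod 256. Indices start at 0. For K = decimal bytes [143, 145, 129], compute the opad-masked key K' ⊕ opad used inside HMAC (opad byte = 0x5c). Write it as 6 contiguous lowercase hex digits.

Key decimal bytes [143, 145, 129] = 8f 91 81 is exactly B = 3 bytes: K' = 8f 91 81.
XOR each byte with 0x5c: 8f⊕5c=d3, 91⊕5c=cd, 81⊕5c=dd.

d3cddd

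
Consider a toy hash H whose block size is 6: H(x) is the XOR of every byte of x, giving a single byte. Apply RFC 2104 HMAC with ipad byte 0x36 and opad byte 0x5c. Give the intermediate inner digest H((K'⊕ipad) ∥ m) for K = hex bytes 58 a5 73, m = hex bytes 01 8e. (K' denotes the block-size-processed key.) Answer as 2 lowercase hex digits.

01

Key hex bytes 58 a5 73 is 3 bytes ≤ B = 6; zero-pad to 6 bytes: K' = 58 a5 73 00 00 00.
K' ⊕ ipad = 6e 93 45 36 36 36.
Inner input = 6e 93 45 36 36 36 ∥ 01 8e.
Inner hash: XOR 6e⊕93⊕45⊕36⊕36⊕36⊕01⊕8e = 01.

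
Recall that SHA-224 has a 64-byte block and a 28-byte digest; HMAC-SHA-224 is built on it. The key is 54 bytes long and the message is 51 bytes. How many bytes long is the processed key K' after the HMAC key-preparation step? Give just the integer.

Key is 54 ≤ 64 bytes, zero-padded: |K'| = 64.

64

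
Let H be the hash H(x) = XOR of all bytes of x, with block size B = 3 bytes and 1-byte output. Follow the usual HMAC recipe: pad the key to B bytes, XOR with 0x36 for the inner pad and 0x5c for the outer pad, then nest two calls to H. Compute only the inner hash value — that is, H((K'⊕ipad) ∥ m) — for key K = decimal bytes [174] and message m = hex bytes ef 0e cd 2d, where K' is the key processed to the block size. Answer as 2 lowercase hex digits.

Key decimal bytes [174] = ae is 1 byte ≤ B = 3; zero-pad to 3 bytes: K' = ae 00 00.
K' ⊕ ipad = 98 36 36.
Inner input = 98 36 36 ∥ ef 0e cd 2d.
Inner hash: XOR 98⊕36⊕36⊕ef⊕0e⊕cd⊕2d = 99.

99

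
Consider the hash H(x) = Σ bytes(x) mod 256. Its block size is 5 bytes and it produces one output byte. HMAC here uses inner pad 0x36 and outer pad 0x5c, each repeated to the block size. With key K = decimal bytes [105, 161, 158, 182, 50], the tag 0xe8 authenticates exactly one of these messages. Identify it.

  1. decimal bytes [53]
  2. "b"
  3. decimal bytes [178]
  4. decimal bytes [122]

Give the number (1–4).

4

Key decimal bytes [105, 161, 158, 182, 50] = 69 a1 9e b6 32 is exactly B = 5 bytes: K' = 69 a1 9e b6 32.
K' ⊕ ipad = 5f 97 a8 80 04; K' ⊕ opad = 35 fd c2 ea 6e.
m1: inner = H(5f 97 a8 80 04 35) = 57; tag = H(35 fd c2 ea 6e 57) = a3
m2: inner = H(5f 97 a8 80 04 62) = 84; tag = H(35 fd c2 ea 6e 84) = d0
m3: inner = H(5f 97 a8 80 04 b2) = d4; tag = H(35 fd c2 ea 6e d4) = 20
m4: inner = H(5f 97 a8 80 04 7a) = 9c; tag = H(35 fd c2 ea 6e 9c) = e8 ← matches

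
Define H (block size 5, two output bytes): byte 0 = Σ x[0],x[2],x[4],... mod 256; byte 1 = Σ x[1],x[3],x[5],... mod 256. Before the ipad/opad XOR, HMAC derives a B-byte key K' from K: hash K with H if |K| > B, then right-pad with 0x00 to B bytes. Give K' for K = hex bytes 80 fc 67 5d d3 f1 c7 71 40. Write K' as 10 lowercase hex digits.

c1bb000000

|K| = 9 > B = 5, so first hash the key.
H(K): even-index sum = 705 mod 256 = 193; odd-index sum = 699 mod 256 = 187 → c1 bb.
Zero-pad H(K) = c1 bb to 5 bytes: K' = c1 bb 00 00 00.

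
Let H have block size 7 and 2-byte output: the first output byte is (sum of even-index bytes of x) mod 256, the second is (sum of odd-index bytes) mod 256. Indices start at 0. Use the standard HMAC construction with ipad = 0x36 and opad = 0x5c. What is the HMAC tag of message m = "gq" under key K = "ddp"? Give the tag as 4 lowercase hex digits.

4165

Key "ddp" = 64 64 70 is 3 bytes ≤ B = 7; zero-pad to 7 bytes: K' = 64 64 70 00 00 00 00.
K' ⊕ ipad = 52 52 46 36 36 36 36.  K' ⊕ opad = 38 38 2c 5c 5c 5c 5c.
Inner input = (K'⊕ipad) ∥ m = 52 52 46 36 36 36 36 ∥ 67 71.
Inner hash: even-index sum = 373 mod 256 = 117; odd-index sum = 293 mod 256 = 37 → 75 25.
Outer input = (K'⊕opad) ∥ inner = 38 38 2c 5c 5c 5c 5c ∥ 75 25.
Outer hash (tag): even-index sum = 321 mod 256 = 65; odd-index sum = 357 mod 256 = 101 → 41 65.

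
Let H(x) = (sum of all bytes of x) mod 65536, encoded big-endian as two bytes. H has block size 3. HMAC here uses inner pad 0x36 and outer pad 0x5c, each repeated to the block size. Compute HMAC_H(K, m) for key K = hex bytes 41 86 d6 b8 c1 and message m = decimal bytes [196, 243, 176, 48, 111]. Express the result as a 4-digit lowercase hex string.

Key hex bytes 41 86 d6 b8 c1 is 5 bytes > B = 3, so hash it first: H(key) = 03 16, then zero-pad to 3 bytes: K' = 03 16 00.
K' ⊕ ipad = 35 20 36.  K' ⊕ opad = 5f 4a 5c.
Inner input = (K'⊕ipad) ∥ m = 35 20 36 ∥ c4 f3 b0 30 6f.
Inner hash: sum = 53+32+54+196+243+176+48+111 = 913 → 03 91.
Outer input = (K'⊕opad) ∥ inner = 5f 4a 5c ∥ 03 91.
Outer hash (tag): sum = 95+74+92+3+145 = 409 → 01 99.

0199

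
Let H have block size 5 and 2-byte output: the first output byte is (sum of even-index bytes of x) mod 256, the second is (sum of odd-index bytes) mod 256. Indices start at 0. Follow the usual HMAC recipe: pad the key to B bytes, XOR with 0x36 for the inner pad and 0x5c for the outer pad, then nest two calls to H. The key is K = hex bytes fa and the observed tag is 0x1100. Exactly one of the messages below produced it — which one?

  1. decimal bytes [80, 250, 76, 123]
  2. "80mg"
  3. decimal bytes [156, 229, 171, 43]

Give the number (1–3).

3

Key hex bytes fa is 1 byte ≤ B = 5; zero-pad to 5 bytes: K' = fa 00 00 00 00.
K' ⊕ ipad = cc 36 36 36 36; K' ⊕ opad = a6 5c 5c 5c 5c.
m1: inner = H(cc 36 36 36 36 50 fa 4c 7b) = ad 08; tag = H(a6 5c 5c 5c 5c ad 08) = 6665
m2: inner = H(cc 36 36 36 36 38 30 6d 67) = cf 11; tag = H(a6 5c 5c 5c 5c cf 11) = 6f87
m3: inner = H(cc 36 36 36 36 9c e5 ab 2b) = 48 b3; tag = H(a6 5c 5c 5c 5c 48 b3) = 1100 ← matches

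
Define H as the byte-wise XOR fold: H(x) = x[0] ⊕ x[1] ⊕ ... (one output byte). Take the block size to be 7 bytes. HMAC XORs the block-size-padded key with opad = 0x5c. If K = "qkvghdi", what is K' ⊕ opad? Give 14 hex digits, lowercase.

2d372a3b343835

Key "qkvghdi" = 71 6b 76 67 68 64 69 is exactly B = 7 bytes: K' = 71 6b 76 67 68 64 69.
XOR each byte with 0x5c: 71⊕5c=2d, 6b⊕5c=37, 76⊕5c=2a, 67⊕5c=3b, 68⊕5c=34, 64⊕5c=38, 69⊕5c=35.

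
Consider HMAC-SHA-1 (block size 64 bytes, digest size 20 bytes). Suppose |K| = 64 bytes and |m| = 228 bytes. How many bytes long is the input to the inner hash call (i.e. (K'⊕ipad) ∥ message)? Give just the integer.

Key is 64 ≤ 64 bytes, zero-padded: |K'| = 64.
Inner input = (K'⊕ipad) ∥ m → 64 + 228 = 292 bytes.

292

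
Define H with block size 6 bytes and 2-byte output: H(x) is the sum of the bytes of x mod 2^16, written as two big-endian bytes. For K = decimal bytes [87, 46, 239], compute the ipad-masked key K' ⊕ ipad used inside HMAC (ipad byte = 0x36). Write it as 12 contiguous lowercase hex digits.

6118d9363636

Key decimal bytes [87, 46, 239] = 57 2e ef is 3 bytes ≤ B = 6; zero-pad to 6 bytes: K' = 57 2e ef 00 00 00.
XOR each byte with 0x36: 57⊕36=61, 2e⊕36=18, ef⊕36=d9, 00⊕36=36, 00⊕36=36, 00⊕36=36.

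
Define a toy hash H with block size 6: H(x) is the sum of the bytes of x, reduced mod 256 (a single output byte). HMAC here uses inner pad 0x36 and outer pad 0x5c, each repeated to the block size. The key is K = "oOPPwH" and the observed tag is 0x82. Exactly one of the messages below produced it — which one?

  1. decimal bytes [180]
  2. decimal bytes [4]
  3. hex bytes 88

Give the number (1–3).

Key "oOPPwH" = 6f 4f 50 50 77 48 is exactly B = 6 bytes: K' = 6f 4f 50 50 77 48.
K' ⊕ ipad = 59 79 66 66 41 7e; K' ⊕ opad = 33 13 0c 0c 2b 14.
m1: inner = H(59 79 66 66 41 7e b4) = 11; tag = H(33 13 0c 0c 2b 14 11) = ae
m2: inner = H(59 79 66 66 41 7e 04) = 61; tag = H(33 13 0c 0c 2b 14 61) = fe
m3: inner = H(59 79 66 66 41 7e 88) = e5; tag = H(33 13 0c 0c 2b 14 e5) = 82 ← matches

3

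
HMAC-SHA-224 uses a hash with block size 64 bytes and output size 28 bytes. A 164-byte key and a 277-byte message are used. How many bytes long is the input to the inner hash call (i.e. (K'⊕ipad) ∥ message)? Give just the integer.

Key is 164 > 64 bytes, so it is hashed to 28 bytes then zero-padded to 64: |K'| = 64.
Inner input = (K'⊕ipad) ∥ m → 64 + 277 = 341 bytes.

341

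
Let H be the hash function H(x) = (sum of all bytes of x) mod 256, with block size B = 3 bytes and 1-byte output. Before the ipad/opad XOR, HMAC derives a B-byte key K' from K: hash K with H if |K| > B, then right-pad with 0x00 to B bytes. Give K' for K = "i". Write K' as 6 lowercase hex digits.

Key "i" = 69 is 1 byte ≤ B = 3; zero-pad to 3 bytes: K' = 69 00 00.

690000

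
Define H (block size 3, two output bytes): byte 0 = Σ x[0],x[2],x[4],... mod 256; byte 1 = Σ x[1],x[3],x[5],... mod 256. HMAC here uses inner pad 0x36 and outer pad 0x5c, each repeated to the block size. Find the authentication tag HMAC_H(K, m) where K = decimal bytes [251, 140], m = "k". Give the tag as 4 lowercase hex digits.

Key decimal bytes [251, 140] = fb 8c is 2 bytes ≤ B = 3; zero-pad to 3 bytes: K' = fb 8c 00.
K' ⊕ ipad = cd ba 36.  K' ⊕ opad = a7 d0 5c.
Inner input = (K'⊕ipad) ∥ m = cd ba 36 ∥ 6b.
Inner hash: even-index sum = 259 mod 256 = 3; odd-index sum = 293 mod 256 = 37 → 03 25.
Outer input = (K'⊕opad) ∥ inner = a7 d0 5c ∥ 03 25.
Outer hash (tag): even-index sum = 296 mod 256 = 40; odd-index sum = 211 mod 256 = 211 → 28 d3.

28d3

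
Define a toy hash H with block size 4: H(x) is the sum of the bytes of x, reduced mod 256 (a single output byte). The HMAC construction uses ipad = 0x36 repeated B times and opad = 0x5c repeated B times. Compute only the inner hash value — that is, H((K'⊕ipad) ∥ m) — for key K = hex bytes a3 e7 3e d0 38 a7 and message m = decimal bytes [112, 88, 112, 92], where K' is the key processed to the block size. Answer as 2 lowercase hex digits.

Key hex bytes a3 e7 3e d0 38 a7 is 6 bytes > B = 4, so hash it first: H(key) = 77, then zero-pad to 4 bytes: K' = 77 00 00 00.
K' ⊕ ipad = 41 36 36 36.
Inner input = 41 36 36 36 ∥ 70 58 70 5c.
Inner hash: sum = 65+54+54+54+112+88+112+92 = 631; mod 256 = 119 → 77.

77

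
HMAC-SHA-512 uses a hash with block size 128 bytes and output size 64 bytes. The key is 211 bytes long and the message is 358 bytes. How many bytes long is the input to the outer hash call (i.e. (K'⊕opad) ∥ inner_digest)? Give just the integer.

192

Key is 211 > 128 bytes, so it is hashed to 64 bytes then zero-padded to 128: |K'| = 128.
Outer input = (K'⊕opad) ∥ H(inner) → 128 + 64 = 192 bytes.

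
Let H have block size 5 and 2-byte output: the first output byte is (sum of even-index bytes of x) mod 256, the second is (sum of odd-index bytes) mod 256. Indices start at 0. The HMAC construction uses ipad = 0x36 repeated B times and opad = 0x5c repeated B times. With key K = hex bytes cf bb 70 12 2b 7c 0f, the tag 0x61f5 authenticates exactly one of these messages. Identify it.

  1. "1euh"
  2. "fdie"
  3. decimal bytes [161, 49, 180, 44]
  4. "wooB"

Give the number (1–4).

Key hex bytes cf bb 70 12 2b 7c 0f is 7 bytes > B = 5, so hash it first: H(key) = 79 49, then zero-pad to 5 bytes: K' = 79 49 00 00 00.
K' ⊕ ipad = 4f 7f 36 36 36; K' ⊕ opad = 25 15 5c 5c 5c.
m1: inner = H(4f 7f 36 36 36 31 65 75 68) = 88 5b; tag = H(25 15 5c 5c 5c 88 5b) = 38f9
m2: inner = H(4f 7f 36 36 36 66 64 69 65) = 84 84; tag = H(25 15 5c 5c 5c 84 84) = 61f5 ← matches
m3: inner = H(4f 7f 36 36 36 a1 31 b4 2c) = 18 0a; tag = H(25 15 5c 5c 5c 18 0a) = e789
m4: inner = H(4f 7f 36 36 36 77 6f 6f 42) = 6c 9b; tag = H(25 15 5c 5c 5c 6c 9b) = 78dd

2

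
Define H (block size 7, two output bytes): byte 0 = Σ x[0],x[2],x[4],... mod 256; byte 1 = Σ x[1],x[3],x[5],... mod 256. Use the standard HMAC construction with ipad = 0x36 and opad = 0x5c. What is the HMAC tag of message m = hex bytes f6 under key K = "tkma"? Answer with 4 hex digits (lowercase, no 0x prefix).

Key "tkma" = 74 6b 6d 61 is 4 bytes ≤ B = 7; zero-pad to 7 bytes: K' = 74 6b 6d 61 00 00 00.
K' ⊕ ipad = 42 5d 5b 57 36 36 36.  K' ⊕ opad = 28 37 31 3d 5c 5c 5c.
Inner input = (K'⊕ipad) ∥ m = 42 5d 5b 57 36 36 36 ∥ f6.
Inner hash: even-index sum = 265 mod 256 = 9; odd-index sum = 480 mod 256 = 224 → 09 e0.
Outer input = (K'⊕opad) ∥ inner = 28 37 31 3d 5c 5c 5c ∥ 09 e0.
Outer hash (tag): even-index sum = 497 mod 256 = 241; odd-index sum = 217 mod 256 = 217 → f1 d9.

f1d9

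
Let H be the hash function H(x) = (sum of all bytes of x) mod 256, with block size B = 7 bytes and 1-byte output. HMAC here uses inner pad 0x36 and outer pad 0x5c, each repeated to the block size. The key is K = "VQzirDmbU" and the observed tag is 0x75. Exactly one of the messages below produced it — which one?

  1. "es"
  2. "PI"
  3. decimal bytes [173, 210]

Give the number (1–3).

Key "VQzirDmbU" = 56 51 7a 69 72 44 6d 62 55 is 9 bytes > B = 7, so hash it first: H(key) = 64, then zero-pad to 7 bytes: K' = 64 00 00 00 00 00 00.
K' ⊕ ipad = 52 36 36 36 36 36 36; K' ⊕ opad = 38 5c 5c 5c 5c 5c 5c.
m1: inner = H(52 36 36 36 36 36 36 65 73) = 6e; tag = H(38 5c 5c 5c 5c 5c 5c 6e) = ce
m2: inner = H(52 36 36 36 36 36 36 50 49) = 2f; tag = H(38 5c 5c 5c 5c 5c 5c 2f) = 8f
m3: inner = H(52 36 36 36 36 36 36 ad d2) = 15; tag = H(38 5c 5c 5c 5c 5c 5c 15) = 75 ← matches

3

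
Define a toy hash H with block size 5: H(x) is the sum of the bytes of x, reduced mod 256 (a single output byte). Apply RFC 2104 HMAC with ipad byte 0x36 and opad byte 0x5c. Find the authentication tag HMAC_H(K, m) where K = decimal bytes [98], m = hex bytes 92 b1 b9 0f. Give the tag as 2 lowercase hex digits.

Key decimal bytes [98] = 62 is 1 byte ≤ B = 5; zero-pad to 5 bytes: K' = 62 00 00 00 00.
K' ⊕ ipad = 54 36 36 36 36.  K' ⊕ opad = 3e 5c 5c 5c 5c.
Inner input = (K'⊕ipad) ∥ m = 54 36 36 36 36 ∥ 92 b1 b9 0f.
Inner hash: sum = 84+54+54+54+54+146+177+185+15 = 823; mod 256 = 55 → 37.
Outer input = (K'⊕opad) ∥ inner = 3e 5c 5c 5c 5c ∥ 37.
Outer hash (tag): sum = 62+92+92+92+92+55 = 485; mod 256 = 229 → e5.

e5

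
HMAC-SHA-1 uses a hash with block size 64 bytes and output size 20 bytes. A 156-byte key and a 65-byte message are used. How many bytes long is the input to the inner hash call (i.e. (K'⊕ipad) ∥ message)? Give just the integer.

129

Key is 156 > 64 bytes, so it is hashed to 20 bytes then zero-padded to 64: |K'| = 64.
Inner input = (K'⊕ipad) ∥ m → 64 + 65 = 129 bytes.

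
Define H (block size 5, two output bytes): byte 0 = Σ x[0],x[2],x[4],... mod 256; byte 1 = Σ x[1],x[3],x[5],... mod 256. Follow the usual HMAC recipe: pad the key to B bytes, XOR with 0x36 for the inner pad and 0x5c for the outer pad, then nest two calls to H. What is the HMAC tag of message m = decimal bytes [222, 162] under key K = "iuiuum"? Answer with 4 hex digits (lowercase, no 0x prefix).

Key "iuiuum" = 69 75 69 75 75 6d is 6 bytes > B = 5, so hash it first: H(key) = 47 57, then zero-pad to 5 bytes: K' = 47 57 00 00 00.
K' ⊕ ipad = 71 61 36 36 36.  K' ⊕ opad = 1b 0b 5c 5c 5c.
Inner input = (K'⊕ipad) ∥ m = 71 61 36 36 36 ∥ de a2.
Inner hash: even-index sum = 383 mod 256 = 127; odd-index sum = 373 mod 256 = 117 → 7f 75.
Outer input = (K'⊕opad) ∥ inner = 1b 0b 5c 5c 5c ∥ 7f 75.
Outer hash (tag): even-index sum = 328 mod 256 = 72; odd-index sum = 230 mod 256 = 230 → 48 e6.

48e6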